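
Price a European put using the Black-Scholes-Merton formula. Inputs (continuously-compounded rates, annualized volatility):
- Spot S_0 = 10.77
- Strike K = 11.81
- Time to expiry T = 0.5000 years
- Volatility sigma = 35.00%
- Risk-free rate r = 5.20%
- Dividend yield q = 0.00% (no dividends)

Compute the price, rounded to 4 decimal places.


d1 = (ln(S/K) + (r - q + 0.5*sigma^2) * T) / (sigma * sqrt(T)) = -0.14367254
d2 = d1 - sigma * sqrt(T) = -0.39115991
exp(-rT) = 0.97433509; exp(-qT) = 1.00000000
P = K * exp(-rT) * N(-d2) - S_0 * exp(-qT) * N(-d1)
N(-d1) = 0.55712047; N(-d2) = 0.65216048
P = 11.8100 * 0.97433509 * 0.65216048 - 10.7700 * 1.00000000 * 0.55712047 = 1.5042

Answer: Price = 1.5042


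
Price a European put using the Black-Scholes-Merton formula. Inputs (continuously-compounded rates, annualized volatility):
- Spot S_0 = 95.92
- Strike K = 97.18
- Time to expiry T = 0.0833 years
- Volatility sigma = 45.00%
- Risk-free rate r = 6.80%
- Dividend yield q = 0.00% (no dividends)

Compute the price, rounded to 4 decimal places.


Answer: Price = 5.3485

Derivation:
d1 = (ln(S/K) + (r - q + 0.5*sigma^2) * T) / (sigma * sqrt(T)) = 0.00806994
d2 = d1 - sigma * sqrt(T) = -0.12180788
exp(-rT) = 0.99435161; exp(-qT) = 1.00000000
P = K * exp(-rT) * N(-d2) - S_0 * exp(-qT) * N(-d1)
N(-d1) = 0.49678059; N(-d2) = 0.54847441
P = 97.1800 * 0.99435161 * 0.54847441 - 95.9200 * 1.00000000 * 0.49678059 = 5.3485


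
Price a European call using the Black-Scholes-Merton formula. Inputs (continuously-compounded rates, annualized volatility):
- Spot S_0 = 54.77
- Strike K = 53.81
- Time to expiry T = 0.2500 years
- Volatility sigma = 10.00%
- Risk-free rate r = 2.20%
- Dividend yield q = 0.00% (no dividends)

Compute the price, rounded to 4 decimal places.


Answer: Price = 1.8215

Derivation:
d1 = (ln(S/K) + (r - q + 0.5*sigma^2) * T) / (sigma * sqrt(T)) = 0.48866551
d2 = d1 - sigma * sqrt(T) = 0.43866551
exp(-rT) = 0.99451510; exp(-qT) = 1.00000000
C = S_0 * exp(-qT) * N(d1) - K * exp(-rT) * N(d2)
N(d1) = 0.68746074; N(d2) = 0.66954804
C = 54.7700 * 1.00000000 * 0.68746074 - 53.8100 * 0.99451510 * 0.66954804 = 1.8215


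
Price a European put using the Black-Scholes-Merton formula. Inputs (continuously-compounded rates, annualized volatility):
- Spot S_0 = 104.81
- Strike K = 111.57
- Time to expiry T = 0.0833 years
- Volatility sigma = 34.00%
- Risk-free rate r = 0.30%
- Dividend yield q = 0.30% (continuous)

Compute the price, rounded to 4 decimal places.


d1 = (ln(S/K) + (r - q + 0.5*sigma^2) * T) / (sigma * sqrt(T)) = -0.58787649
d2 = d1 - sigma * sqrt(T) = -0.68600640
exp(-rT) = 0.99975013; exp(-qT) = 0.99975013
P = K * exp(-rT) * N(-d2) - S_0 * exp(-qT) * N(-d1)
N(-d1) = 0.72169240; N(-d2) = 0.75364547
P = 111.5700 * 0.99975013 * 0.75364547 - 104.8100 * 0.99975013 * 0.72169240 = 8.4415

Answer: Price = 8.4415


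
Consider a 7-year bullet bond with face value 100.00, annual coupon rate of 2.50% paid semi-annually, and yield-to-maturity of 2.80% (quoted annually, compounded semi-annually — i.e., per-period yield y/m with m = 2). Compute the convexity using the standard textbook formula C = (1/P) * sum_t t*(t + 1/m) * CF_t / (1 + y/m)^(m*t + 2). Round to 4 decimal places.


Coupon per period c = face * coupon_rate / m = 1.250000
Periods per year m = 2; per-period yield y/m = 0.014000
Number of cashflows N = 14
Cashflows (t years, CF_t, discount factor 1/(1+y/m)^(m*t), PV):
  t = 0.5000: CF_t = 1.250000, DF = 0.986193, PV = 1.232742
  t = 1.0000: CF_t = 1.250000, DF = 0.972577, PV = 1.215722
  t = 1.5000: CF_t = 1.250000, DF = 0.959149, PV = 1.198936
  t = 2.0000: CF_t = 1.250000, DF = 0.945906, PV = 1.182383
  t = 2.5000: CF_t = 1.250000, DF = 0.932847, PV = 1.166058
  t = 3.0000: CF_t = 1.250000, DF = 0.919967, PV = 1.149959
  t = 3.5000: CF_t = 1.250000, DF = 0.907265, PV = 1.134082
  t = 4.0000: CF_t = 1.250000, DF = 0.894739, PV = 1.118424
  t = 4.5000: CF_t = 1.250000, DF = 0.882386, PV = 1.102982
  t = 5.0000: CF_t = 1.250000, DF = 0.870203, PV = 1.087753
  t = 5.5000: CF_t = 1.250000, DF = 0.858188, PV = 1.072735
  t = 6.0000: CF_t = 1.250000, DF = 0.846339, PV = 1.057924
  t = 6.5000: CF_t = 1.250000, DF = 0.834654, PV = 1.043318
  t = 7.0000: CF_t = 101.250000, DF = 0.823130, PV = 83.341951
Price P = sum_t PV_t = 98.104968
Convexity numerator sum_t t*(t + 1/m) * CF_t / (1+y/m)^(m*t + 2):
  t = 0.5000: term = 0.599468
  t = 1.0000: term = 1.773575
  t = 1.5000: term = 3.498175
  t = 2.0000: term = 5.749794
  t = 2.5000: term = 8.505612
  t = 3.0000: term = 11.743449
  t = 3.5000: term = 15.441748
  t = 4.0000: term = 19.579562
  t = 4.5000: term = 24.136541
  t = 5.0000: term = 29.092916
  t = 5.5000: term = 34.429486
  t = 6.0000: term = 40.127606
  t = 6.5000: term = 46.169172
  t = 7.0000: term = 4255.465318
Convexity = (1/P) * sum = 4496.312420 / 98.104968 = 45.831648

Answer: Convexity = 45.8316


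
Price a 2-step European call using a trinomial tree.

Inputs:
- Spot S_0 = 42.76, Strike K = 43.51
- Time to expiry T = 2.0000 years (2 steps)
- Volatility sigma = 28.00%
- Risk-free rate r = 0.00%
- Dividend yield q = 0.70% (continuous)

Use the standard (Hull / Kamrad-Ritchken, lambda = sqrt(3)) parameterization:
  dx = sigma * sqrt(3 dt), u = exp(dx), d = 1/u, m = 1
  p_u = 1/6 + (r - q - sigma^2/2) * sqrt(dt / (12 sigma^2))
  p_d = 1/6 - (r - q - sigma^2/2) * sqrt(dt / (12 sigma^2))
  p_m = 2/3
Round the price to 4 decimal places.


dt = T/N = 1.000000; dx = sigma*sqrt(3*dt) = 0.484974
u = exp(dx) = 1.624133; d = 1/u = 0.615713
p_u = 0.119035, p_m = 0.666667, p_d = 0.214298
Discount per step: exp(-r*dt) = 1.000000
Stock lattice S(k, j) with j the centered position index:
  k=0: S(0,+0) = 42.7600
  k=1: S(1,-1) = 26.3279; S(1,+0) = 42.7600; S(1,+1) = 69.4479
  k=2: S(2,-2) = 16.2104; S(2,-1) = 26.3279; S(2,+0) = 42.7600; S(2,+1) = 69.4479; S(2,+2) = 112.7927
Terminal payoffs V(N, j) = max(S_T - K, 0):
  V(2,-2) = 0.000000; V(2,-1) = 0.000000; V(2,+0) = 0.000000; V(2,+1) = 25.937933; V(2,+2) = 69.282691
Backward induction: V(k, j) = exp(-r*dt) * [p_u * V(k+1, j+1) + p_m * V(k+1, j) + p_d * V(k+1, j-1)]
  V(1,-1) = exp(-r*dt) * [p_u*0.000000 + p_m*0.000000 + p_d*0.000000] = 0.000000
  V(1,+0) = exp(-r*dt) * [p_u*25.937933 + p_m*0.000000 + p_d*0.000000] = 3.087529
  V(1,+1) = exp(-r*dt) * [p_u*69.282691 + p_m*25.937933 + p_d*0.000000] = 25.539039
  V(0,+0) = exp(-r*dt) * [p_u*25.539039 + p_m*3.087529 + p_d*0.000000] = 5.098399

Answer: Price = V(0,0) = 5.0984


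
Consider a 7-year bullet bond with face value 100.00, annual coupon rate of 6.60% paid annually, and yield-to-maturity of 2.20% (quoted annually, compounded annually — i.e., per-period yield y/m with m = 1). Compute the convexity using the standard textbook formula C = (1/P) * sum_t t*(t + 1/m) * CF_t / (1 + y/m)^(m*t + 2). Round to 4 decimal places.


Coupon per period c = face * coupon_rate / m = 6.600000
Periods per year m = 1; per-period yield y/m = 0.022000
Number of cashflows N = 7
Cashflows (t years, CF_t, discount factor 1/(1+y/m)^(m*t), PV):
  t = 1.0000: CF_t = 6.600000, DF = 0.978474, PV = 6.457926
  t = 2.0000: CF_t = 6.600000, DF = 0.957411, PV = 6.318910
  t = 3.0000: CF_t = 6.600000, DF = 0.936801, PV = 6.182886
  t = 4.0000: CF_t = 6.600000, DF = 0.916635, PV = 6.049791
  t = 5.0000: CF_t = 6.600000, DF = 0.896903, PV = 5.919560
  t = 6.0000: CF_t = 6.600000, DF = 0.877596, PV = 5.792133
  t = 7.0000: CF_t = 106.600000, DF = 0.858704, PV = 91.537898
Price P = sum_t PV_t = 128.259104
Convexity numerator sum_t t*(t + 1/m) * CF_t / (1+y/m)^(m*t + 2):
  t = 1.0000: term = 12.365772
  t = 2.0000: term = 36.298744
  t = 3.0000: term = 71.034725
  t = 4.0000: term = 115.842669
  t = 5.0000: term = 170.023487
  t = 6.0000: term = 232.908887
  t = 7.0000: term = 4907.803540
Convexity = (1/P) * sum = 5546.277825 / 128.259104 = 43.242761

Answer: Convexity = 43.2428


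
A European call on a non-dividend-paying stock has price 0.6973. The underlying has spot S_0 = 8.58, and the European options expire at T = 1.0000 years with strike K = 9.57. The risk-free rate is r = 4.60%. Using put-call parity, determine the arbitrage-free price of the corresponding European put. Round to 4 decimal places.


Answer: Put price = 1.2571

Derivation:
Put-call parity: C - P = S_0 * exp(-qT) - K * exp(-rT).
S_0 * exp(-qT) = 8.5800 * 1.00000000 = 8.58000000
K * exp(-rT) = 9.5700 * 0.95504196 = 9.13975158
P = C - S*exp(-qT) + K*exp(-rT)
P = 0.6973 - 8.58000000 + 9.13975158 = 1.2571


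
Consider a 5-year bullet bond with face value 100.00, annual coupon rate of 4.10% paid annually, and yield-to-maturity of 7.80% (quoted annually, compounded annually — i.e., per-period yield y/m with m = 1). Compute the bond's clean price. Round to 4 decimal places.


Answer: Price = 85.1488

Derivation:
Coupon per period c = face * coupon_rate / m = 4.100000
Periods per year m = 1; per-period yield y/m = 0.078000
Number of cashflows N = 5
Cashflows (t years, CF_t, discount factor 1/(1+y/m)^(m*t), PV):
  t = 1.0000: CF_t = 4.100000, DF = 0.927644, PV = 3.803340
  t = 2.0000: CF_t = 4.100000, DF = 0.860523, PV = 3.528144
  t = 3.0000: CF_t = 4.100000, DF = 0.798259, PV = 3.272861
  t = 4.0000: CF_t = 4.100000, DF = 0.740500, PV = 3.036049
  t = 5.0000: CF_t = 104.100000, DF = 0.686920, PV = 71.508378
Price P = sum_t PV_t = 85.148772


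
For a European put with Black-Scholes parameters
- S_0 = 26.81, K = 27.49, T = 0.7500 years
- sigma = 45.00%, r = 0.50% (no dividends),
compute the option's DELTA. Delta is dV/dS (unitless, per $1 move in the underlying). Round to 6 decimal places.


d1 = 0.1402066905; d2 = -0.2495047413
phi(d1) = 0.3950403011; exp(-qT) = 1.0000000000; exp(-rT) = 0.9962570225
N(-d1) = 0.4442483430
Delta = -exp(-qT) * N(-d1) = -1.0000000000 * 0.4442483430 = -0.444248

Answer: Delta = -0.444248


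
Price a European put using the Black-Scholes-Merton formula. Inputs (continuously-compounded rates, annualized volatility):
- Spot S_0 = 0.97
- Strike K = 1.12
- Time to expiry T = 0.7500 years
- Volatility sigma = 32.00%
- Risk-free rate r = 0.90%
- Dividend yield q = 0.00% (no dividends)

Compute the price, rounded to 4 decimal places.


d1 = (ln(S/K) + (r - q + 0.5*sigma^2) * T) / (sigma * sqrt(T)) = -0.35592884
d2 = d1 - sigma * sqrt(T) = -0.63305697
exp(-rT) = 0.99327273; exp(-qT) = 1.00000000
P = K * exp(-rT) * N(-d2) - S_0 * exp(-qT) * N(-d1)
N(-d1) = 0.63905307; N(-d2) = 0.73665178
P = 1.1200 * 0.99327273 * 0.73665178 - 0.9700 * 1.00000000 * 0.63905307 = 0.1996

Answer: Price = 0.1996


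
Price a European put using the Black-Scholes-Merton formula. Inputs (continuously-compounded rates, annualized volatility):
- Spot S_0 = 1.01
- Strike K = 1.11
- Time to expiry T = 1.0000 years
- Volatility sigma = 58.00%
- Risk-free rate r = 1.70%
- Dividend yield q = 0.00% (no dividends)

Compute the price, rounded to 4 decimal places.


Answer: Price = 0.2825

Derivation:
d1 = (ln(S/K) + (r - q + 0.5*sigma^2) * T) / (sigma * sqrt(T)) = 0.15653503
d2 = d1 - sigma * sqrt(T) = -0.42346497
exp(-rT) = 0.98314368; exp(-qT) = 1.00000000
P = K * exp(-rT) * N(-d2) - S_0 * exp(-qT) * N(-d1)
N(-d1) = 0.43780566; N(-d2) = 0.66402198
P = 1.1100 * 0.98314368 * 0.66402198 - 1.0100 * 1.00000000 * 0.43780566 = 0.2825


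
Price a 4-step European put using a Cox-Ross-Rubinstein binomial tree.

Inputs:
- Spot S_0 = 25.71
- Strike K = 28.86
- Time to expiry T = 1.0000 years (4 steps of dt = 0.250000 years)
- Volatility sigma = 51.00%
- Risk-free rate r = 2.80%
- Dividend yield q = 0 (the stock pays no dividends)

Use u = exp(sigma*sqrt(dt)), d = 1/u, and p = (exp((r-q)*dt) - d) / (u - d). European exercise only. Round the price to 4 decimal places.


dt = T/N = 0.250000
u = exp(sigma*sqrt(dt)) = 1.290462; d = 1/u = 0.774916
p = (exp((r-q)*dt) - d) / (u - d) = 0.450219
Discount per step: exp(-r*dt) = 0.993024
Stock lattice S(k, i) with i counting down-moves:
  k=0: S(0,0) = 25.7100
  k=1: S(1,0) = 33.1778; S(1,1) = 19.9231
  k=2: S(2,0) = 42.8146; S(2,1) = 25.7100; S(2,2) = 15.4387
  k=3: S(3,0) = 55.2506; S(3,1) = 33.1778; S(3,2) = 19.9231; S(3,3) = 11.9637
  k=4: S(4,0) = 71.2988; S(4,1) = 42.8146; S(4,2) = 25.7100; S(4,3) = 15.4387; S(4,4) = 9.2709
Terminal payoffs V(N, i) = max(K - S_T, 0):
  V(4,0) = 0.000000; V(4,1) = 0.000000; V(4,2) = 3.150000; V(4,3) = 13.421259; V(4,4) = 19.589104
Backward induction: V(k, i) = exp(-r*dt) * [p * V(k+1, i) + (1-p) * V(k+1, i+1)].
  V(3,0) = exp(-r*dt) * [p*0.000000 + (1-p)*0.000000] = 0.000000
  V(3,1) = exp(-r*dt) * [p*0.000000 + (1-p)*3.150000] = 1.719731
  V(3,2) = exp(-r*dt) * [p*3.150000 + (1-p)*13.421259] = 8.735582
  V(3,3) = exp(-r*dt) * [p*13.421259 + (1-p)*19.589104] = 16.694950
  V(2,0) = exp(-r*dt) * [p*0.000000 + (1-p)*1.719731] = 0.938881
  V(2,1) = exp(-r*dt) * [p*1.719731 + (1-p)*8.735582] = 5.538013
  V(2,2) = exp(-r*dt) * [p*8.735582 + (1-p)*16.694950] = 13.020034
  V(1,0) = exp(-r*dt) * [p*0.938881 + (1-p)*5.538013] = 3.443210
  V(1,1) = exp(-r*dt) * [p*5.538013 + (1-p)*13.020034] = 9.584163
  V(0,0) = exp(-r*dt) * [p*3.443210 + (1-p)*9.584163] = 6.771822

Answer: Price = V(0,0) = 6.7718


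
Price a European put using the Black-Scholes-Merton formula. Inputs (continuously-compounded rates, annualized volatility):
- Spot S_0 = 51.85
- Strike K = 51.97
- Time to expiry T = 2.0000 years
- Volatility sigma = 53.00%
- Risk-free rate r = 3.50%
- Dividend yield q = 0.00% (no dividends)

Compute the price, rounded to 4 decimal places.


Answer: Price = 13.0133

Derivation:
d1 = (ln(S/K) + (r - q + 0.5*sigma^2) * T) / (sigma * sqrt(T)) = 0.46507388
d2 = d1 - sigma * sqrt(T) = -0.28445931
exp(-rT) = 0.93239382; exp(-qT) = 1.00000000
P = K * exp(-rT) * N(-d2) - S_0 * exp(-qT) * N(-d1)
N(-d1) = 0.32093928; N(-d2) = 0.61197079
P = 51.9700 * 0.93239382 * 0.61197079 - 51.8500 * 1.00000000 * 0.32093928 = 13.0133


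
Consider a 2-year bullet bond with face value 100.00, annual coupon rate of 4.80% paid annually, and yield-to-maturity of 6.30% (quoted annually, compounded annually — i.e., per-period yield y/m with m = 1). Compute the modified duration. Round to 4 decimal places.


Answer: Modified duration = 1.8378

Derivation:
Coupon per period c = face * coupon_rate / m = 4.800000
Periods per year m = 1; per-period yield y/m = 0.063000
Number of cashflows N = 2
Cashflows (t years, CF_t, discount factor 1/(1+y/m)^(m*t), PV):
  t = 1.0000: CF_t = 4.800000, DF = 0.940734, PV = 4.515522
  t = 2.0000: CF_t = 104.800000, DF = 0.884980, PV = 92.745907
Price P = sum_t PV_t = 97.261429
First compute Macaulay numerator sum_t t * PV_t:
  t * PV_t at t = 1.0000: 4.515522
  t * PV_t at t = 2.0000: 185.491814
Macaulay duration D = 190.007336 / 97.261429 = 1.953573
Modified duration = D / (1 + y/m) = 1.953573 / (1 + 0.063000) = 1.837792


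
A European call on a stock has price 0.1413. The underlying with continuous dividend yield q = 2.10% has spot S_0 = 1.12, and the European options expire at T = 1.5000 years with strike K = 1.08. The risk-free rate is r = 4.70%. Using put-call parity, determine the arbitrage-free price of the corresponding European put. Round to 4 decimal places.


Put-call parity: C - P = S_0 * exp(-qT) - K * exp(-rT).
S_0 * exp(-qT) = 1.1200 * 0.96899096 = 1.08526987
K * exp(-rT) = 1.0800 * 0.93192774 = 1.00648196
P = C - S*exp(-qT) + K*exp(-rT)
P = 0.1413 - 1.08526987 + 1.00648196 = 0.0625

Answer: Put price = 0.0625


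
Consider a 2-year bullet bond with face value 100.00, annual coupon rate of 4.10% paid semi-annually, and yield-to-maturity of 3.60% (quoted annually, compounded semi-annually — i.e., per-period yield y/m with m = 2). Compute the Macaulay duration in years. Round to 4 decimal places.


Answer: Macaulay duration = 1.9409 years

Derivation:
Coupon per period c = face * coupon_rate / m = 2.050000
Periods per year m = 2; per-period yield y/m = 0.018000
Number of cashflows N = 4
Cashflows (t years, CF_t, discount factor 1/(1+y/m)^(m*t), PV):
  t = 0.5000: CF_t = 2.050000, DF = 0.982318, PV = 2.013752
  t = 1.0000: CF_t = 2.050000, DF = 0.964949, PV = 1.978146
  t = 1.5000: CF_t = 2.050000, DF = 0.947887, PV = 1.943169
  t = 2.0000: CF_t = 102.050000, DF = 0.931127, PV = 95.021503
Price P = sum_t PV_t = 100.956570
Macaulay numerator sum_t t * PV_t:
  t * PV_t at t = 0.5000: 1.006876
  t * PV_t at t = 1.0000: 1.978146
  t * PV_t at t = 1.5000: 2.914753
  t * PV_t at t = 2.0000: 190.043007
Macaulay duration D = (sum_t t * PV_t) / P = 195.942782 / 100.956570 = 1.940862


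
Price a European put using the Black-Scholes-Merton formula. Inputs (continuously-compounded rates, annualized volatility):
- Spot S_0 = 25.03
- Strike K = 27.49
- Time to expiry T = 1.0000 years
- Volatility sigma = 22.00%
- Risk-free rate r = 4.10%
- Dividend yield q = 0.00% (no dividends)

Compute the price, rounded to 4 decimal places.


Answer: Price = 2.9938

Derivation:
d1 = (ln(S/K) + (r - q + 0.5*sigma^2) * T) / (sigma * sqrt(T)) = -0.12975999
d2 = d1 - sigma * sqrt(T) = -0.34975999
exp(-rT) = 0.95982913; exp(-qT) = 1.00000000
P = K * exp(-rT) * N(-d2) - S_0 * exp(-qT) * N(-d1)
N(-d1) = 0.55162184; N(-d2) = 0.63674058
P = 27.4900 * 0.95982913 * 0.63674058 - 25.0300 * 1.00000000 * 0.55162184 = 2.9938


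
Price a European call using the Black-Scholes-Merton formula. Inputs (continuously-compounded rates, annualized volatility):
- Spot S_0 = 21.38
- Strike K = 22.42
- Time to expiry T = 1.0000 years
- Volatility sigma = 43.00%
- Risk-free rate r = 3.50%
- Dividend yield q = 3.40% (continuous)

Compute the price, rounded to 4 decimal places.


d1 = (ln(S/K) + (r - q + 0.5*sigma^2) * T) / (sigma * sqrt(T)) = 0.10686625
d2 = d1 - sigma * sqrt(T) = -0.32313375
exp(-rT) = 0.96560542; exp(-qT) = 0.96657150
C = S_0 * exp(-qT) * N(d1) - K * exp(-rT) * N(d2)
N(d1) = 0.54255246; N(d2) = 0.37329698
C = 21.3800 * 0.96657150 * 0.54255246 - 22.4200 * 0.96560542 * 0.37329698 = 3.1305

Answer: Price = 3.1305


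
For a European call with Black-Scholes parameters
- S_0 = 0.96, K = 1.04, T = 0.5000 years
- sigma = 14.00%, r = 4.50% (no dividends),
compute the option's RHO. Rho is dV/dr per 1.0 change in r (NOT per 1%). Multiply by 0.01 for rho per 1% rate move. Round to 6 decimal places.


d1 = -0.5317716511; d2 = -0.6307666005
phi(d1) = 0.3463418182; exp(-qT) = 1.0000000000; exp(-rT) = 0.9777512372
N(d2) = 0.2640965724
Rho = K*T*exp(-rT)*N(d2) = 1.0400 * 0.5000 * 0.9777512372 * 0.2640965724 = 0.134275

Answer: Rho = 0.134275


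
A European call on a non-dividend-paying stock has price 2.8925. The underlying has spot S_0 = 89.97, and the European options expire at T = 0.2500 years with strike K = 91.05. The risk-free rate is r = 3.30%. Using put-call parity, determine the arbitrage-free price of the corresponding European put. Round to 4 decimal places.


Answer: Put price = 3.2244

Derivation:
Put-call parity: C - P = S_0 * exp(-qT) - K * exp(-rT).
S_0 * exp(-qT) = 89.9700 * 1.00000000 = 89.97000000
K * exp(-rT) = 91.0500 * 0.99178394 = 90.30192754
P = C - S*exp(-qT) + K*exp(-rT)
P = 2.8925 - 89.97000000 + 90.30192754 = 3.2244


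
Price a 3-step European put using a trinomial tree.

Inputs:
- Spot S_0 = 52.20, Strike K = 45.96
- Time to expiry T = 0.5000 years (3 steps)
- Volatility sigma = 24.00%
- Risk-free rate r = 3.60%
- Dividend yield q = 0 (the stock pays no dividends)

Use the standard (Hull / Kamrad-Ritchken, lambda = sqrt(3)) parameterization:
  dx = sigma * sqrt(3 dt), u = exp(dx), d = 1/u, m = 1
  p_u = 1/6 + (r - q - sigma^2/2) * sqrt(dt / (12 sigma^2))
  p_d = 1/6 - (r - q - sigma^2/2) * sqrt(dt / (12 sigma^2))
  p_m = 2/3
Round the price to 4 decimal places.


Answer: Price = V(0,0) = 0.9544

Derivation:
dt = T/N = 0.166667; dx = sigma*sqrt(3*dt) = 0.169706
u = exp(dx) = 1.184956; d = 1/u = 0.843913
p_u = 0.170202, p_m = 0.666667, p_d = 0.163131
Discount per step: exp(-r*dt) = 0.994018
Stock lattice S(k, j) with j the centered position index:
  k=0: S(0,+0) = 52.2000
  k=1: S(1,-1) = 44.0523; S(1,+0) = 52.2000; S(1,+1) = 61.8547
  k=2: S(2,-2) = 37.1763; S(2,-1) = 44.0523; S(2,+0) = 52.2000; S(2,+1) = 61.8547; S(2,+2) = 73.2951
  k=3: S(3,-3) = 31.3736; S(3,-2) = 37.1763; S(3,-1) = 44.0523; S(3,+0) = 52.2000; S(3,+1) = 61.8547; S(3,+2) = 73.2951; S(3,+3) = 86.8515
Terminal payoffs V(N, j) = max(K - S_T, 0):
  V(3,-3) = 14.586436; V(3,-2) = 8.783708; V(3,-1) = 1.907731; V(3,+0) = 0.000000; V(3,+1) = 0.000000; V(3,+2) = 0.000000; V(3,+3) = 0.000000
Backward induction: V(k, j) = exp(-r*dt) * [p_u * V(k+1, j+1) + p_m * V(k+1, j) + p_d * V(k+1, j-1)]
  V(2,-2) = exp(-r*dt) * [p_u*1.907731 + p_m*8.783708 + p_d*14.586436] = 8.508801
  V(2,-1) = exp(-r*dt) * [p_u*0.000000 + p_m*1.907731 + p_d*8.783708] = 2.688537
  V(2,+0) = exp(-r*dt) * [p_u*0.000000 + p_m*0.000000 + p_d*1.907731] = 0.309349
  V(2,+1) = exp(-r*dt) * [p_u*0.000000 + p_m*0.000000 + p_d*0.000000] = 0.000000
  V(2,+2) = exp(-r*dt) * [p_u*0.000000 + p_m*0.000000 + p_d*0.000000] = 0.000000
  V(1,-1) = exp(-r*dt) * [p_u*0.309349 + p_m*2.688537 + p_d*8.508801] = 3.213720
  V(1,+0) = exp(-r*dt) * [p_u*0.000000 + p_m*0.309349 + p_d*2.688537] = 0.640959
  V(1,+1) = exp(-r*dt) * [p_u*0.000000 + p_m*0.000000 + p_d*0.309349] = 0.050163
  V(0,+0) = exp(-r*dt) * [p_u*0.050163 + p_m*0.640959 + p_d*3.213720] = 0.954358


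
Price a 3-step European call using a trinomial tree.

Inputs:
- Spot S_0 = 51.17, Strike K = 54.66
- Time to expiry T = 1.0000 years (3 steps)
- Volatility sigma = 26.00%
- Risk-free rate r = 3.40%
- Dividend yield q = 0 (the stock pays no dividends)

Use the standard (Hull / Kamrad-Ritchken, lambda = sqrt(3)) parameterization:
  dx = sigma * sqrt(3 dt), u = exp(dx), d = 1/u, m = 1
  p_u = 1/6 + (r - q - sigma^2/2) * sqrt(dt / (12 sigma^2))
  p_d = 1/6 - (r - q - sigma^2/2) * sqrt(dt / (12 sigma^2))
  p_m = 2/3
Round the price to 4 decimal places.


Answer: Price = V(0,0) = 4.6178

Derivation:
dt = T/N = 0.333333; dx = sigma*sqrt(3*dt) = 0.260000
u = exp(dx) = 1.296930; d = 1/u = 0.771052
p_u = 0.166795, p_m = 0.666667, p_d = 0.166538
Discount per step: exp(-r*dt) = 0.988731
Stock lattice S(k, j) with j the centered position index:
  k=0: S(0,+0) = 51.1700
  k=1: S(1,-1) = 39.4547; S(1,+0) = 51.1700; S(1,+1) = 66.3639
  k=2: S(2,-2) = 30.4216; S(2,-1) = 39.4547; S(2,+0) = 51.1700; S(2,+1) = 66.3639; S(2,+2) = 86.0694
  k=3: S(3,-3) = 23.4566; S(3,-2) = 30.4216; S(3,-1) = 39.4547; S(3,+0) = 51.1700; S(3,+1) = 66.3639; S(3,+2) = 86.0694; S(3,+3) = 111.6259
Terminal payoffs V(N, j) = max(S_T - K, 0):
  V(3,-3) = 0.000000; V(3,-2) = 0.000000; V(3,-1) = 0.000000; V(3,+0) = 0.000000; V(3,+1) = 11.703913; V(3,+2) = 31.409355; V(3,+3) = 56.965936
Backward induction: V(k, j) = exp(-r*dt) * [p_u * V(k+1, j+1) + p_m * V(k+1, j) + p_d * V(k+1, j-1)]
  V(2,-2) = exp(-r*dt) * [p_u*0.000000 + p_m*0.000000 + p_d*0.000000] = 0.000000
  V(2,-1) = exp(-r*dt) * [p_u*0.000000 + p_m*0.000000 + p_d*0.000000] = 0.000000
  V(2,+0) = exp(-r*dt) * [p_u*11.703913 + p_m*0.000000 + p_d*0.000000] = 1.930153
  V(2,+1) = exp(-r*dt) * [p_u*31.409355 + p_m*11.703913 + p_d*0.000000] = 12.894558
  V(2,+2) = exp(-r*dt) * [p_u*56.965936 + p_m*31.409355 + p_d*11.703913] = 32.025329
  V(1,-1) = exp(-r*dt) * [p_u*1.930153 + p_m*0.000000 + p_d*0.000000] = 0.318312
  V(1,+0) = exp(-r*dt) * [p_u*12.894558 + p_m*1.930153 + p_d*0.000000] = 3.398776
  V(1,+1) = exp(-r*dt) * [p_u*32.025329 + p_m*12.894558 + p_d*1.930153] = 14.098782
  V(0,+0) = exp(-r*dt) * [p_u*14.098782 + p_m*3.398776 + p_d*0.318312] = 4.617833


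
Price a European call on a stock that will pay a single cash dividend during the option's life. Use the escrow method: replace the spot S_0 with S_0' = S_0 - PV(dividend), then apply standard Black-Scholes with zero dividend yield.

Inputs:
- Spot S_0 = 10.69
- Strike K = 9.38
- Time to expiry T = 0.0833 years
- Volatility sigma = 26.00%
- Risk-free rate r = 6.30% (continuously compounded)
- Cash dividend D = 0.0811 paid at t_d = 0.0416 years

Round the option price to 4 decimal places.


PV(D) = D * exp(-r * t_d) = 0.0811 * 0.99738263 = 0.08088773
S_0' = S_0 - PV(D) = 10.6900 - 0.08088773 = 10.60911227
d1 = (ln(S_0'/K) + (r + sigma^2/2)*T) / (sigma*sqrt(T)) = 1.74834813
d2 = d1 - sigma*sqrt(T) = 1.67330761
exp(-rT) = 0.99476585
N(d1) = 0.95979812; N(d2) = 0.95286662
C = S_0' * N(d1) - K * exp(-rT) * N(d2) = 10.60911227 * 0.95979812 - 9.3800 * 0.99476585 * 0.95286662 = 1.2915

Answer: Price = 1.2915


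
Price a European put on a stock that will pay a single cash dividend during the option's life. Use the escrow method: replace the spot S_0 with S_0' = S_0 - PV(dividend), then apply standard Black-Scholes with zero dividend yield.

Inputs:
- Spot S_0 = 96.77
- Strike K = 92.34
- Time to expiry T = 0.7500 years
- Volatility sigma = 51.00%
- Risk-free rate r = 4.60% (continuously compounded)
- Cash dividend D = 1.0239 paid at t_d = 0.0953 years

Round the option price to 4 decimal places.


PV(D) = D * exp(-r * t_d) = 1.0239 * 0.99562579 = 1.01942125
S_0' = S_0 - PV(D) = 96.7700 - 1.01942125 = 95.75057875
d1 = (ln(S_0'/K) + (r + sigma^2/2)*T) / (sigma*sqrt(T)) = 0.38106647
d2 = d1 - sigma*sqrt(T) = -0.06060648
exp(-rT) = 0.96608834
N(-d1) = 0.35157696; N(-d2) = 0.52416369
P = K * exp(-rT) * N(-d2) - S_0' * N(-d1) = 92.3400 * 0.96608834 * 0.52416369 - 95.75057875 * 0.35157696 = 13.0962

Answer: Price = 13.0962


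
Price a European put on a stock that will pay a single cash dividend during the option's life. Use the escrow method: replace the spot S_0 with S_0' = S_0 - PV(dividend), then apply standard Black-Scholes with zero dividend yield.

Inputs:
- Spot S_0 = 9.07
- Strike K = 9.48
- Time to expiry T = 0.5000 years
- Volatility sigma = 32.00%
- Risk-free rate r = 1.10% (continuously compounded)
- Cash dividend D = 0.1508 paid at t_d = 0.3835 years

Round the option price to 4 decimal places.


Answer: Price = 1.1050

Derivation:
PV(D) = D * exp(-r * t_d) = 0.1508 * 0.99579039 = 0.15016519
S_0' = S_0 - PV(D) = 9.0700 - 0.15016519 = 8.91983481
d1 = (ln(S_0'/K) + (r + sigma^2/2)*T) / (sigma*sqrt(T)) = -0.13172908
d2 = d1 - sigma*sqrt(T) = -0.35800325
exp(-rT) = 0.99451510
N(-d1) = 0.55240071; N(-d2) = 0.63982956
P = K * exp(-rT) * N(-d2) - S_0' * N(-d1) = 9.4800 * 0.99451510 * 0.63982956 - 8.91983481 * 0.55240071 = 1.1050


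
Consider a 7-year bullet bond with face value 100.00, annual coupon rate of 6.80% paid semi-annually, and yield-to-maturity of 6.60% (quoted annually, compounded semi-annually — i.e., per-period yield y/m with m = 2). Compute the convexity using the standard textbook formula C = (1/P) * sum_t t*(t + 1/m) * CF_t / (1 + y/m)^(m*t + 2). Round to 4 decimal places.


Coupon per period c = face * coupon_rate / m = 3.400000
Periods per year m = 2; per-period yield y/m = 0.033000
Number of cashflows N = 14
Cashflows (t years, CF_t, discount factor 1/(1+y/m)^(m*t), PV):
  t = 0.5000: CF_t = 3.400000, DF = 0.968054, PV = 3.291384
  t = 1.0000: CF_t = 3.400000, DF = 0.937129, PV = 3.186238
  t = 1.5000: CF_t = 3.400000, DF = 0.907192, PV = 3.084452
  t = 2.0000: CF_t = 3.400000, DF = 0.878211, PV = 2.985916
  t = 2.5000: CF_t = 3.400000, DF = 0.850156, PV = 2.890529
  t = 3.0000: CF_t = 3.400000, DF = 0.822997, PV = 2.798189
  t = 3.5000: CF_t = 3.400000, DF = 0.796705, PV = 2.708798
  t = 4.0000: CF_t = 3.400000, DF = 0.771254, PV = 2.622264
  t = 4.5000: CF_t = 3.400000, DF = 0.746616, PV = 2.538493
  t = 5.0000: CF_t = 3.400000, DF = 0.722764, PV = 2.457399
  t = 5.5000: CF_t = 3.400000, DF = 0.699675, PV = 2.378896
  t = 6.0000: CF_t = 3.400000, DF = 0.677323, PV = 2.302900
  t = 6.5000: CF_t = 3.400000, DF = 0.655686, PV = 2.229332
  t = 7.0000: CF_t = 103.400000, DF = 0.634739, PV = 65.632060
Price P = sum_t PV_t = 101.106850
Convexity numerator sum_t t*(t + 1/m) * CF_t / (1+y/m)^(m*t + 2):
  t = 0.5000: term = 1.542226
  t = 1.0000: term = 4.478874
  t = 1.5000: term = 8.671587
  t = 2.0000: term = 13.990943
  t = 2.5000: term = 20.315987
  t = 3.0000: term = 27.533768
  t = 3.5000: term = 35.538906
  t = 4.0000: term = 44.233185
  t = 4.5000: term = 53.525151
  t = 5.0000: term = 63.329747
  t = 5.5000: term = 73.567954
  t = 6.0000: term = 84.166453
  t = 6.5000: term = 95.057304
  t = 7.0000: term = 3229.049465
Convexity = (1/P) * sum = 3755.001548 / 101.106850 = 37.138943

Answer: Convexity = 37.1389


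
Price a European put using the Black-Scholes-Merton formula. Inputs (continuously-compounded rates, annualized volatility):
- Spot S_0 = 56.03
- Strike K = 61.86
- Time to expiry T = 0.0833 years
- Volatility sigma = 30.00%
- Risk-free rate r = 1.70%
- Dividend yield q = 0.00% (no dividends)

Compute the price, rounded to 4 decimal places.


Answer: Price = 6.0736

Derivation:
d1 = (ln(S/K) + (r - q + 0.5*sigma^2) * T) / (sigma * sqrt(T)) = -1.08357879
d2 = d1 - sigma * sqrt(T) = -1.17016401
exp(-rT) = 0.99858490; exp(-qT) = 1.00000000
P = K * exp(-rT) * N(-d2) - S_0 * exp(-qT) * N(-d1)
N(-d1) = 0.86072420; N(-d2) = 0.87903251
P = 61.8600 * 0.99858490 * 0.87903251 - 56.0300 * 1.00000000 * 0.86072420 = 6.0736


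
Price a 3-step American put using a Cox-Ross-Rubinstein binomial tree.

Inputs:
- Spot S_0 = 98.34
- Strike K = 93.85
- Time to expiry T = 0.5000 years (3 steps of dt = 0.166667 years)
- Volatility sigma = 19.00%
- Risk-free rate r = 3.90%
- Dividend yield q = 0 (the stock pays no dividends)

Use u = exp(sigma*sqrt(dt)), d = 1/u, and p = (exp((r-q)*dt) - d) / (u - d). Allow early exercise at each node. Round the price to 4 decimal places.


Answer: Price = V(0,0) = 2.8346

Derivation:
dt = T/N = 0.166667
u = exp(sigma*sqrt(dt)) = 1.080655; d = 1/u = 0.925365
p = (exp((r-q)*dt) - d) / (u - d) = 0.522611
Discount per step: exp(-r*dt) = 0.993521
Stock lattice S(k, i) with i counting down-moves:
  k=0: S(0,0) = 98.3400
  k=1: S(1,0) = 106.2716; S(1,1) = 91.0004
  k=2: S(2,0) = 114.8429; S(2,1) = 98.3400; S(2,2) = 84.2086
  k=3: S(3,0) = 124.1055; S(3,1) = 106.2716; S(3,2) = 91.0004; S(3,3) = 77.9236
Terminal payoffs V(N, i) = max(K - S_T, 0):
  V(3,0) = 0.000000; V(3,1) = 0.000000; V(3,2) = 2.849620; V(3,3) = 15.926363
Backward induction: V(k, i) = exp(-r*dt) * [p * V(k+1, i) + (1-p) * V(k+1, i+1)]; then take max(V_cont, immediate exercise) for American.
  V(2,0) = exp(-r*dt) * [p*0.000000 + (1-p)*0.000000] = 0.000000; exercise = 0.000000; V(2,0) = max -> 0.000000
  V(2,1) = exp(-r*dt) * [p*0.000000 + (1-p)*2.849620] = 1.351562; exercise = 0.000000; V(2,1) = max -> 1.351562
  V(2,2) = exp(-r*dt) * [p*2.849620 + (1-p)*15.926363] = 9.033399; exercise = 9.641446; V(2,2) = max -> 9.641446
  V(1,0) = exp(-r*dt) * [p*0.000000 + (1-p)*1.351562] = 0.641040; exercise = 0.000000; V(1,0) = max -> 0.641040
  V(1,1) = exp(-r*dt) * [p*1.351562 + (1-p)*9.641446] = 5.274661; exercise = 2.849620; V(1,1) = max -> 5.274661
  V(0,0) = exp(-r*dt) * [p*0.641040 + (1-p)*5.274661] = 2.834593; exercise = 0.000000; V(0,0) = max -> 2.834593


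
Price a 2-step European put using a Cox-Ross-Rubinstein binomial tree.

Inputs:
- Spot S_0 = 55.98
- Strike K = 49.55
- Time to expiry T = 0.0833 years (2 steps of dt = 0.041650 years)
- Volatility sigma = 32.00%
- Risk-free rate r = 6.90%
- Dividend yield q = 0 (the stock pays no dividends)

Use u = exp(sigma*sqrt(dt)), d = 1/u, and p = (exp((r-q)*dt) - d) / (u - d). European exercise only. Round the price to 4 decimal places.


dt = T/N = 0.041650
u = exp(sigma*sqrt(dt)) = 1.067486; d = 1/u = 0.936780
p = (exp((r-q)*dt) - d) / (u - d) = 0.505698
Discount per step: exp(-r*dt) = 0.997130
Stock lattice S(k, i) with i counting down-moves:
  k=0: S(0,0) = 55.9800
  k=1: S(1,0) = 59.7579; S(1,1) = 52.4410
  k=2: S(2,0) = 63.7907; S(2,1) = 55.9800; S(2,2) = 49.1256
Terminal payoffs V(N, i) = max(K - S_T, 0):
  V(2,0) = 0.000000; V(2,1) = 0.000000; V(2,2) = 0.424357
Backward induction: V(k, i) = exp(-r*dt) * [p * V(k+1, i) + (1-p) * V(k+1, i+1)].
  V(1,0) = exp(-r*dt) * [p*0.000000 + (1-p)*0.000000] = 0.000000
  V(1,1) = exp(-r*dt) * [p*0.000000 + (1-p)*0.424357] = 0.209159
  V(0,0) = exp(-r*dt) * [p*0.000000 + (1-p)*0.209159] = 0.103091

Answer: Price = V(0,0) = 0.1031


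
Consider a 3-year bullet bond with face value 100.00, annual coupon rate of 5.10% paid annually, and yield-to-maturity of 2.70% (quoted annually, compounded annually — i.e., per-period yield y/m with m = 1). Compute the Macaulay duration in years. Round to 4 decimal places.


Answer: Macaulay duration = 2.8618 years

Derivation:
Coupon per period c = face * coupon_rate / m = 5.100000
Periods per year m = 1; per-period yield y/m = 0.027000
Number of cashflows N = 3
Cashflows (t years, CF_t, discount factor 1/(1+y/m)^(m*t), PV):
  t = 1.0000: CF_t = 5.100000, DF = 0.973710, PV = 4.965920
  t = 2.0000: CF_t = 5.100000, DF = 0.948111, PV = 4.835365
  t = 3.0000: CF_t = 105.100000, DF = 0.923185, PV = 97.026728
Price P = sum_t PV_t = 106.828013
Macaulay numerator sum_t t * PV_t:
  t * PV_t at t = 1.0000: 4.965920
  t * PV_t at t = 2.0000: 9.670731
  t * PV_t at t = 3.0000: 291.080183
Macaulay duration D = (sum_t t * PV_t) / P = 305.716834 / 106.828013 = 2.861767


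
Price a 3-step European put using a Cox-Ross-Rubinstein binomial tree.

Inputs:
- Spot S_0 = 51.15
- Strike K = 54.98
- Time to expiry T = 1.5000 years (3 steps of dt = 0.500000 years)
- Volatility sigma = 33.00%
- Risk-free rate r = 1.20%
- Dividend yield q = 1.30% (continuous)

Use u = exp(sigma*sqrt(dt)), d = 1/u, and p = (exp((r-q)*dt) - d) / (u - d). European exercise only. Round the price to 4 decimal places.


dt = T/N = 0.500000
u = exp(sigma*sqrt(dt)) = 1.262817; d = 1/u = 0.791880
p = (exp((r-q)*dt) - d) / (u - d) = 0.440866
Discount per step: exp(-r*dt) = 0.994018
Stock lattice S(k, i) with i counting down-moves:
  k=0: S(0,0) = 51.1500
  k=1: S(1,0) = 64.5931; S(1,1) = 40.5047
  k=2: S(2,0) = 81.5693; S(2,1) = 51.1500; S(2,2) = 32.0748
  k=3: S(3,0) = 103.0071; S(3,1) = 64.5931; S(3,2) = 40.5047; S(3,3) = 25.3994
Terminal payoffs V(N, i) = max(K - S_T, 0):
  V(3,0) = 0.000000; V(3,1) = 0.000000; V(3,2) = 14.475331; V(3,3) = 29.580569
Backward induction: V(k, i) = exp(-r*dt) * [p * V(k+1, i) + (1-p) * V(k+1, i+1)].
  V(2,0) = exp(-r*dt) * [p*0.000000 + (1-p)*0.000000] = 0.000000
  V(2,1) = exp(-r*dt) * [p*0.000000 + (1-p)*14.475331] = 8.045240
  V(2,2) = exp(-r*dt) * [p*14.475331 + (1-p)*29.580569] = 22.784075
  V(1,0) = exp(-r*dt) * [p*0.000000 + (1-p)*8.045240] = 4.471462
  V(1,1) = exp(-r*dt) * [p*8.045240 + (1-p)*22.784075] = 16.188806
  V(0,0) = exp(-r*dt) * [p*4.471462 + (1-p)*16.188806] = 10.957093

Answer: Price = V(0,0) = 10.9571


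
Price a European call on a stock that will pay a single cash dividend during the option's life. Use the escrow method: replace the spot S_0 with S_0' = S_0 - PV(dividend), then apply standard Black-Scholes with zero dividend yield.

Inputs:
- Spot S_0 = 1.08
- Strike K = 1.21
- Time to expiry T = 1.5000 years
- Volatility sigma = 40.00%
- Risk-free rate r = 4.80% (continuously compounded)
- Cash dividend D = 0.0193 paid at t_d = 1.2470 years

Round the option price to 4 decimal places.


PV(D) = D * exp(-r * t_d) = 0.0193 * 0.94190016 = 0.01817867
S_0' = S_0 - PV(D) = 1.0800 - 0.01817867 = 1.06182133
d1 = (ln(S_0'/K) + (r + sigma^2/2)*T) / (sigma*sqrt(T)) = 0.12526141
d2 = d1 - sigma*sqrt(T) = -0.36463654
exp(-rT) = 0.93053090
N(d1) = 0.54984170; N(d2) = 0.35769137
C = S_0' * N(d1) - K * exp(-rT) * N(d2) = 1.06182133 * 0.54984170 - 1.2100 * 0.93053090 * 0.35769137 = 0.1811

Answer: Price = 0.1811


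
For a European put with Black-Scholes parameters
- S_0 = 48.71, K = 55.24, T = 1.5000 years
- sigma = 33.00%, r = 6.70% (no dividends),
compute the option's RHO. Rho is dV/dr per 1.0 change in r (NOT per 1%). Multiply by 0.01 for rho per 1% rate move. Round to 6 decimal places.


Answer: Rho = -45.290278

Derivation:
d1 = 0.1394774576; d2 = -0.2646883500
phi(d1) = 0.3950805883; exp(-qT) = 1.0000000000; exp(-rT) = 0.9043851124
N(-d2) = 0.6043752236
Rho = -K*T*exp(-rT)*N(-d2) = -55.2400 * 1.5000 * 0.9043851124 * 0.6043752236 = -45.290278


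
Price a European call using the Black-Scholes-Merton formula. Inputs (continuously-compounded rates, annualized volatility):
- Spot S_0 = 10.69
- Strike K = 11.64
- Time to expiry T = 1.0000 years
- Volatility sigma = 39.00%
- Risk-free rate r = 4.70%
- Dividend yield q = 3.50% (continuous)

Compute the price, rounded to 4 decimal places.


d1 = (ln(S/K) + (r - q + 0.5*sigma^2) * T) / (sigma * sqrt(T)) = 0.00746483
d2 = d1 - sigma * sqrt(T) = -0.38253517
exp(-rT) = 0.95408740; exp(-qT) = 0.96560542
C = S_0 * exp(-qT) * N(d1) - K * exp(-rT) * N(d2)
N(d1) = 0.50297801; N(d2) = 0.35103222
C = 10.6900 * 0.96560542 * 0.50297801 - 11.6400 * 0.95408740 * 0.35103222 = 1.2935

Answer: Price = 1.2935


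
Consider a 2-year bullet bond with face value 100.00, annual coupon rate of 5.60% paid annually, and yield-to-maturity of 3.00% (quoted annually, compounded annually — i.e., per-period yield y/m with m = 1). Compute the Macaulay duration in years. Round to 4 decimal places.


Answer: Macaulay duration = 1.9482 years

Derivation:
Coupon per period c = face * coupon_rate / m = 5.600000
Periods per year m = 1; per-period yield y/m = 0.030000
Number of cashflows N = 2
Cashflows (t years, CF_t, discount factor 1/(1+y/m)^(m*t), PV):
  t = 1.0000: CF_t = 5.600000, DF = 0.970874, PV = 5.436893
  t = 2.0000: CF_t = 105.600000, DF = 0.942596, PV = 99.538128
Price P = sum_t PV_t = 104.975021
Macaulay numerator sum_t t * PV_t:
  t * PV_t at t = 1.0000: 5.436893
  t * PV_t at t = 2.0000: 199.076256
Macaulay duration D = (sum_t t * PV_t) / P = 204.513149 / 104.975021 = 1.948208


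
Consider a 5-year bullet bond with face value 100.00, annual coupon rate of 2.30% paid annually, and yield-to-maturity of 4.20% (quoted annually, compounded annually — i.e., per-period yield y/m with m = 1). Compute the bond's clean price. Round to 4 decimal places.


Coupon per period c = face * coupon_rate / m = 2.300000
Periods per year m = 1; per-period yield y/m = 0.042000
Number of cashflows N = 5
Cashflows (t years, CF_t, discount factor 1/(1+y/m)^(m*t), PV):
  t = 1.0000: CF_t = 2.300000, DF = 0.959693, PV = 2.207294
  t = 2.0000: CF_t = 2.300000, DF = 0.921010, PV = 2.118324
  t = 3.0000: CF_t = 2.300000, DF = 0.883887, PV = 2.032941
  t = 4.0000: CF_t = 2.300000, DF = 0.848260, PV = 1.950999
  t = 5.0000: CF_t = 102.300000, DF = 0.814069, PV = 83.279295
Price P = sum_t PV_t = 91.588852

Answer: Price = 91.5889


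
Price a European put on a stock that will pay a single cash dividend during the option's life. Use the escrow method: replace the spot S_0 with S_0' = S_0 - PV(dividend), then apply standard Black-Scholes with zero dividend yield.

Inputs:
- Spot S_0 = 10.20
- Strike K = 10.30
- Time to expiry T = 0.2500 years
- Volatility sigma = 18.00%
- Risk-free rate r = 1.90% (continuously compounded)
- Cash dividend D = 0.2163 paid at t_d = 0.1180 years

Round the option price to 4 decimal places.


Answer: Price = 0.5121

Derivation:
PV(D) = D * exp(-r * t_d) = 0.2163 * 0.99776051 = 0.21581560
S_0' = S_0 - PV(D) = 10.2000 - 0.21581560 = 9.98418440
d1 = (ln(S_0'/K) + (r + sigma^2/2)*T) / (sigma*sqrt(T)) = -0.24824016
d2 = d1 - sigma*sqrt(T) = -0.33824016
exp(-rT) = 0.99526126
N(-d1) = 0.59802570; N(-d2) = 0.63240889
P = K * exp(-rT) * N(-d2) - S_0' * N(-d1) = 10.3000 * 0.99526126 * 0.63240889 - 9.98418440 * 0.59802570 = 0.5121


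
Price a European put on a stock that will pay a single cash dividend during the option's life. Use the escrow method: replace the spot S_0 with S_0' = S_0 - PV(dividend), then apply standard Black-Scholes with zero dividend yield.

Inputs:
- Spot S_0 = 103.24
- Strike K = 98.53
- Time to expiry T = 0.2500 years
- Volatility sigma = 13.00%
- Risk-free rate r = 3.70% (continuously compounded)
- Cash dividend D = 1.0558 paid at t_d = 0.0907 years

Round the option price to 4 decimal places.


Answer: Price = 0.9225

Derivation:
PV(D) = D * exp(-r * t_d) = 1.0558 * 0.99664972 = 1.05226278
S_0' = S_0 - PV(D) = 103.2400 - 1.05226278 = 102.18773722
d1 = (ln(S_0'/K) + (r + sigma^2/2)*T) / (sigma*sqrt(T)) = 0.73558634
d2 = d1 - sigma*sqrt(T) = 0.67058634
exp(-rT) = 0.99079265
N(-d1) = 0.23099124; N(-d2) = 0.25124204
P = K * exp(-rT) * N(-d2) - S_0' * N(-d1) = 98.5300 * 0.99079265 * 0.25124204 - 102.18773722 * 0.23099124 = 0.9225


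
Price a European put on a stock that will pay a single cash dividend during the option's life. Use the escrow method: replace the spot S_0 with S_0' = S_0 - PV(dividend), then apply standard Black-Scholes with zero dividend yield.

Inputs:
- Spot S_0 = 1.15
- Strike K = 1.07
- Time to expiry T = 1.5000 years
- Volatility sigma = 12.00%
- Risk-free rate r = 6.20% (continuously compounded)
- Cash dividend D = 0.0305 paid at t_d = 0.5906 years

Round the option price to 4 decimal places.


PV(D) = D * exp(-r * t_d) = 0.0305 * 0.96404510 = 0.02940338
S_0' = S_0 - PV(D) = 1.1500 - 0.02940338 = 1.12059662
d1 = (ln(S_0'/K) + (r + sigma^2/2)*T) / (sigma*sqrt(T)) = 1.02063839
d2 = d1 - sigma*sqrt(T) = 0.87366900
exp(-rT) = 0.91119350
N(-d1) = 0.15371290; N(-d2) = 0.19114927
P = K * exp(-rT) * N(-d2) - S_0' * N(-d1) = 1.0700 * 0.91119350 * 0.19114927 - 1.12059662 * 0.15371290 = 0.0141

Answer: Price = 0.0141
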